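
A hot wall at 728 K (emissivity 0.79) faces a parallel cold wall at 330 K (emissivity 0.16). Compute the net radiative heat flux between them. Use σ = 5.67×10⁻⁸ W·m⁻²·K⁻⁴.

q ≈ 2340 W/m²

For two large parallel gray plates, q = σ(T₁⁴ − T₂⁴) / (1/ε₁ + 1/ε₂ − 1).
1/ε₁ + 1/ε₂ − 1 = 1/0.79 + 1/0.16 − 1 = 6.516.
T₁⁴ − T₂⁴ = 2.81×10^11 − 1.19×10^10 = 2.69×10^11 K⁴.
q = 5.67×10⁻⁸ × 2.69×10^11 / 6.516 = 2340 W/m².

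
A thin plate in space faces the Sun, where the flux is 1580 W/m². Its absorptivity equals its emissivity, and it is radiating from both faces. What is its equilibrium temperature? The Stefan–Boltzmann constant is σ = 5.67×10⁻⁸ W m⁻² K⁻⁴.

Absorbed flux αS = emitted flux 2εσT⁴ per unit area; with α = ε this gives T = (S/2σ)^(1/4).
T = (1580 / (2 × 5.67×10⁻⁸))^(1/4) = (1.39×10^10)^(1/4).
T = 344 K.

T ≈ 344 K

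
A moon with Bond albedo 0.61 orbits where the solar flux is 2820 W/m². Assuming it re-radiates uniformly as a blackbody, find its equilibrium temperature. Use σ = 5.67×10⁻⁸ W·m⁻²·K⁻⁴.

Power absorbed = (1−a)S·πR²; power emitted = 4πR²σT⁴. Equating and cancelling πR²:
T = ((1−a)S / 4σ)^(1/4) = (1100 / (4 × 5.67×10⁻⁸))^(1/4) = (4.85×10^9)^(1/4).
T = 264 K.

T ≈ 264 K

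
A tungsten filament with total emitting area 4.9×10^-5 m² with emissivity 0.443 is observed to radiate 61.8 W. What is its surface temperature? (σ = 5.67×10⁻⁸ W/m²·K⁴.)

From P = εσAT⁴, T = (P / εσA)^(1/4) = (61.8 / (0.443 × 5.67×10⁻⁸ × 4.90×10^-5))^(1/4).
T = (5.02×10^13)^(1/4) = 2660 K.

T ≈ 2660 K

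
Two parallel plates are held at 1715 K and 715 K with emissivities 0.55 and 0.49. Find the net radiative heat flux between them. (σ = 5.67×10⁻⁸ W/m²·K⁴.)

For two large parallel gray plates, q = σ(T₁⁴ − T₂⁴) / (1/ε₁ + 1/ε₂ − 1).
1/ε₁ + 1/ε₂ − 1 = 1/0.55 + 1/0.49 − 1 = 2.859.
T₁⁴ − T₂⁴ = 8.65×10^12 − 2.61×10^11 = 8.39×10^12 K⁴.
q = 5.67×10⁻⁸ × 8.39×10^12 / 2.859 = 1.66×10^5 W/m².

q ≈ 1.66×10^5 W/m²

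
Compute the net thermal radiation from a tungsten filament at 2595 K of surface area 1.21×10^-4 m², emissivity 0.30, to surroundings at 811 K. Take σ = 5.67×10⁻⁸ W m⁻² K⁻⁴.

Q ≈ 92.4 W

Q = εσA(T⁴ − T_s⁴). T⁴ − T_s⁴ = (2595)⁴ − (811)⁴ = 4.53×10^13 − 4.33×10^11 = 4.49×10^13 K⁴.
Q = 0.30 × 5.67×10⁻⁸ × 1.21×10^-4 × 4.49×10^13 = 92.4 W.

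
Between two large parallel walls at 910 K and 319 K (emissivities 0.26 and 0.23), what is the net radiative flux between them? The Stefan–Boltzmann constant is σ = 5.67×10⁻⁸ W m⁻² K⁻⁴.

For two large parallel gray plates, q = σ(T₁⁴ − T₂⁴) / (1/ε₁ + 1/ε₂ − 1).
1/ε₁ + 1/ε₂ − 1 = 1/0.26 + 1/0.23 − 1 = 7.194.
T₁⁴ − T₂⁴ = 6.86×10^11 − 1.04×10^10 = 6.75×10^11 K⁴.
q = 5.67×10⁻⁸ × 6.75×10^11 / 7.194 = 5320 W/m².

q ≈ 5320 W/m²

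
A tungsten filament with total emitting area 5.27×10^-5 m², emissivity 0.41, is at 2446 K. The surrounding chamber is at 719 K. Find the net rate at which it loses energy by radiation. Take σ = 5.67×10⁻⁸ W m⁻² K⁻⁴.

Q ≈ 43.5 W

Q = εσA(T⁴ − T_s⁴). T⁴ − T_s⁴ = (2446)⁴ − (719)⁴ = 3.58×10^13 − 2.67×10^11 = 3.55×10^13 K⁴.
Q = 0.41 × 5.67×10⁻⁸ × 5.27×10^-5 × 3.55×10^13 = 43.5 W.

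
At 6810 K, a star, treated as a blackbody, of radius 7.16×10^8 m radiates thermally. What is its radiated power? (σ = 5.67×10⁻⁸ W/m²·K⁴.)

P ≈ 7.86×10^26 W

A = 4πr² = 4π × (7.16×10^8)² = 6.44×10^18 m².
P = σAT⁴ = 5.67×10⁻⁸ × 6.44×10^18 × (6810)⁴ = 5.67×10⁻⁸ × 6.44×10^18 × 2.15×10^15.
P = 7.86×10^26 W.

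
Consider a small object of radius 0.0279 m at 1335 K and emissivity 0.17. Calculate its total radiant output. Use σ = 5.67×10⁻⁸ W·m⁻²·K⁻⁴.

A = 4πr² = 4π × (0.0279)² = 9.78×10^-3 m².
Stefan–Boltzmann: P = εσAT⁴ = 0.17 × 5.67×10⁻⁸ × 9.78×10^-3 × (1335)⁴ = 0.17 × 5.67×10⁻⁸ × 9.78×10^-3 × 3.18×10^12.
P = 299 W.

P ≈ 299 W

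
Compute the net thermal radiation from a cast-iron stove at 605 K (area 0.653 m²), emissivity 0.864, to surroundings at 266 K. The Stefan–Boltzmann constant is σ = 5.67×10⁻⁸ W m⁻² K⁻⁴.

Q = εσA(T⁴ − T_s⁴). T⁴ − T_s⁴ = (605)⁴ − (266)⁴ = 1.34×10^11 − 5.01×10^9 = 1.29×10^11 K⁴.
Q = 0.864 × 5.67×10⁻⁸ × 0.653 × 1.29×10^11 = 4130 W.

Q ≈ 4130 W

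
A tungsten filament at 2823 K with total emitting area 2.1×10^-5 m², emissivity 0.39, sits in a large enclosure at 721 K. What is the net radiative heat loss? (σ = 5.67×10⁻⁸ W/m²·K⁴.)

Q ≈ 29.4 W

Q = εσA(T⁴ − T_s⁴). T⁴ − T_s⁴ = (2823)⁴ − (721)⁴ = 6.35×10^13 − 2.70×10^11 = 6.32×10^13 K⁴.
Q = 0.39 × 5.67×10⁻⁸ × 2.10×10^-5 × 6.32×10^13 = 29.4 W.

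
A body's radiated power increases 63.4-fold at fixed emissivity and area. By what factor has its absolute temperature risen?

factor ≈ 2.82

P ∝ T⁴ ⇒ T ∝ P^(1/4), so T scales by (63.4)^(1/4) = 2.82.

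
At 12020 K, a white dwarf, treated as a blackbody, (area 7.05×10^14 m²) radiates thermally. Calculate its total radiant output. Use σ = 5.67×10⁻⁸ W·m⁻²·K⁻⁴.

P ≈ 8.34×10^23 W

P = σAT⁴ = 5.67×10⁻⁸ × 7.05×10^14 × (12020)⁴ = 5.67×10⁻⁸ × 7.05×10^14 × 2.09×10^16.
P = 8.34×10^23 W.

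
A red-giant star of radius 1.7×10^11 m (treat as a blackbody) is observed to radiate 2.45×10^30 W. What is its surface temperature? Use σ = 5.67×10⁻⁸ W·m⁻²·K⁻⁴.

A = 4πr² = 4π × (1.7×10^11)² = 3.63×10^23 m².
From P = σAT⁴, T = (P / σA)^(1/4) = (2.45×10^30 / (5.67×10⁻⁸ × 3.63×10^23))^(1/4).
T = (1.19×10^14)^(1/4) = 3300 K.

T ≈ 3300 K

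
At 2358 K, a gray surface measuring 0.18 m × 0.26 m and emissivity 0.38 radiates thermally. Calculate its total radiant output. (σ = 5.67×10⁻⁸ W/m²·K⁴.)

A = 0.18 × 0.26 = 0.0468 m².
Stefan–Boltzmann: P = εσAT⁴ = 0.38 × 5.67×10⁻⁸ × 0.0468 × (2358)⁴ = 0.38 × 5.67×10⁻⁸ × 0.0468 × 3.09×10^13.
P = 31200 W.

P ≈ 31200 W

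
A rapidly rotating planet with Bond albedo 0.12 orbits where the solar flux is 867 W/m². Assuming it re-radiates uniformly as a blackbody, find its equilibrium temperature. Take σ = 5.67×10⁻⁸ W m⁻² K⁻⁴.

T ≈ 241 K

Power absorbed = (1−a)S·πR²; power emitted = 4πR²σT⁴. Equating and cancelling πR²:
T = ((1−a)S / 4σ)^(1/4) = (763 / (4 × 5.67×10⁻⁸))^(1/4) = (3.36×10^9)^(1/4).
T = 241 K.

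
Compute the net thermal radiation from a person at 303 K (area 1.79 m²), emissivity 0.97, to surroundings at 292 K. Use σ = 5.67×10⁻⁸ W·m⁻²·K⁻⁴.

Q ≈ 114 W

Q = εσA(T⁴ − T_s⁴). T⁴ − T_s⁴ = (303)⁴ − (292)⁴ = 8.43×10^9 − 7.27×10^9 = 1.16×10^9 K⁴.
Q = 0.97 × 5.67×10⁻⁸ × 1.79 × 1.16×10^9 = 114 W.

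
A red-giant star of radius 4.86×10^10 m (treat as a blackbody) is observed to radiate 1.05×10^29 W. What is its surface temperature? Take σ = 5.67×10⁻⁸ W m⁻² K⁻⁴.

A = 4πr² = 4π × (4.86×10^10)² = 2.97×10^22 m².
From P = σAT⁴, T = (P / σA)^(1/4) = (1.05×10^29 / (5.67×10⁻⁸ × 2.97×10^22))^(1/4).
T = (6.24×10^13)^(1/4) = 2810 K.

T ≈ 2810 K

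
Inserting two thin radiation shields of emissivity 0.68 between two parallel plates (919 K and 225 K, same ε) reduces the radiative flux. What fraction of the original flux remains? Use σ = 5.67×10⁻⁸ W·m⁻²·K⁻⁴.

ratio ≈ 0.333

With N identical shields there are N+1 = 3 gaps in series, each with the same radiative resistance, so the flux falls to 1/(N+1) of its unshielded value.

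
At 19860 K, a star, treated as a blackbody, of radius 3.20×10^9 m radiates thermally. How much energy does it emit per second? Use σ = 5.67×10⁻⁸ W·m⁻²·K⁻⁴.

A = 4πr² = 4π × (3.20×10^9)² = 1.29×10^20 m².
P = σAT⁴ = 5.67×10⁻⁸ × 1.29×10^20 × (19860)⁴ = 5.67×10⁻⁸ × 1.29×10^20 × 1.56×10^17.
P = 1.14×10^30 W.

P ≈ 1.14×10^30 W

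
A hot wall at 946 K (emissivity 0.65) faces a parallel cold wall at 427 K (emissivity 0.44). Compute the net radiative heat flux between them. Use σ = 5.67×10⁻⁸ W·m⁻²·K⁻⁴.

For two large parallel gray plates, q = σ(T₁⁴ − T₂⁴) / (1/ε₁ + 1/ε₂ − 1).
1/ε₁ + 1/ε₂ − 1 = 1/0.65 + 1/0.44 − 1 = 2.811.
T₁⁴ − T₂⁴ = 8.01×10^11 − 3.32×10^10 = 7.68×10^11 K⁴.
q = 5.67×10⁻⁸ × 7.68×10^11 / 2.811 = 15500 W/m².

q ≈ 15500 W/m²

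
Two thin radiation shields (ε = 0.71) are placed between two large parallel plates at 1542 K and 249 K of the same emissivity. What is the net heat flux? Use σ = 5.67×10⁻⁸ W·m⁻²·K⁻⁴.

Each of the 3 gaps contributes resistance (2/ε − 1) = 2/0.71 − 1 = 1.817; total = 5.451.
q = σ(T₁⁴ − T₂⁴) / 5.451 = 5.67×10⁻⁸ × 5.65×10^12 / 5.451 = 58800 W/m².

q ≈ 58800 W/m²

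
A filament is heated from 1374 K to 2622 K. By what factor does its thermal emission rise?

ratio ≈ 13.3

P ∝ T⁴, so the ratio is (2622/1374)⁴ = (1.908)⁴ = 13.3.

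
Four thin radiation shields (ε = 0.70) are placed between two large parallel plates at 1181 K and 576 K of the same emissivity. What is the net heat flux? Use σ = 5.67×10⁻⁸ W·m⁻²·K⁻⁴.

q ≈ 11200 W/m²

Each of the 5 gaps contributes resistance (2/ε − 1) = 2/0.70 − 1 = 1.857; total = 9.286.
q = σ(T₁⁴ − T₂⁴) / 9.286 = 5.67×10⁻⁸ × 1.84×10^12 / 9.286 = 11200 W/m².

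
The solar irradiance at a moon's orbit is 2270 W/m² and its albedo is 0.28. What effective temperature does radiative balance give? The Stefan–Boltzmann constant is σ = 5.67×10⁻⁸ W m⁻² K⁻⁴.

T ≈ 291 K

Power absorbed = (1−a)S·πR²; power emitted = 4πR²σT⁴. Equating and cancelling πR²:
T = ((1−a)S / 4σ)^(1/4) = (1630 / (4 × 5.67×10⁻⁸))^(1/4) = (7.21×10^9)^(1/4).
T = 291 K.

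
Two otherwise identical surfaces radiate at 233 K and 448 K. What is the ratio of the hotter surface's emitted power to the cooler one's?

ratio ≈ 13.7

P ∝ T⁴, so the ratio is (448/233)⁴ = (1.923)⁴ = 13.7.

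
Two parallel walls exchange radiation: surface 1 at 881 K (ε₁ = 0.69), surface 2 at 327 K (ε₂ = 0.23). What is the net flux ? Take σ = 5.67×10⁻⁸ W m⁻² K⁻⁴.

For two large parallel gray plates, q = σ(T₁⁴ − T₂⁴) / (1/ε₁ + 1/ε₂ − 1).
1/ε₁ + 1/ε₂ − 1 = 1/0.69 + 1/0.23 − 1 = 4.797.
T₁⁴ − T₂⁴ = 6.02×10^11 − 1.14×10^10 = 5.91×10^11 K⁴.
q = 5.67×10⁻⁸ × 5.91×10^11 / 4.797 = 6990 W/m².

q ≈ 6990 W/m²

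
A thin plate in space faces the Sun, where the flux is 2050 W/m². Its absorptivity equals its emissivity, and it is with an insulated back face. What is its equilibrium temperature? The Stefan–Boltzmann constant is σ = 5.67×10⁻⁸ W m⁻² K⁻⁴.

Absorbed flux αS = emitted flux εσT⁴ (one radiating face); with α = ε, T = (S/σ)^(1/4).
T = (2050 / 5.67×10⁻⁸)^(1/4) = (3.62×10^10)^(1/4).
T = 436 K.

T ≈ 436 K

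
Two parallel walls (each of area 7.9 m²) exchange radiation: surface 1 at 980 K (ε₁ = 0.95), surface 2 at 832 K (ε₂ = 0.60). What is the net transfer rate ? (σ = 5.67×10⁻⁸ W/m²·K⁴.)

Q ≈ 1.15×10^5 W

For two large parallel gray plates, q = σ(T₁⁴ − T₂⁴) / (1/ε₁ + 1/ε₂ − 1).
1/ε₁ + 1/ε₂ − 1 = 1/0.95 + 1/0.60 − 1 = 1.719.
T₁⁴ − T₂⁴ = 9.22×10^11 − 4.79×10^11 = 4.43×10^11 K⁴.
q = 5.67×10⁻⁸ × 4.43×10^11 / 1.719 = 14600 W/m².
Q = q·A = 14600 × 7.9 = 1.15×10^5 W.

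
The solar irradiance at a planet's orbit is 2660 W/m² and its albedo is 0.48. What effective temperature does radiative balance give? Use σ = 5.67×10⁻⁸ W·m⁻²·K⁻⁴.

Power absorbed = (1−a)S·πR²; power emitted = 4πR²σT⁴. Equating and cancelling πR²:
T = ((1−a)S / 4σ)^(1/4) = (1380 / (4 × 5.67×10⁻⁸))^(1/4) = (6.10×10^9)^(1/4).
T = 279 K.

T ≈ 279 K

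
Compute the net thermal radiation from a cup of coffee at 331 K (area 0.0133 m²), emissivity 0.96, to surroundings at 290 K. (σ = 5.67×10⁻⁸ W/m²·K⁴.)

Q ≈ 3.57 W

Q = εσA(T⁴ − T_s⁴). T⁴ − T_s⁴ = (331)⁴ − (290)⁴ = 1.20×10^10 − 7.07×10^9 = 4.93×10^9 K⁴.
Q = 0.96 × 5.67×10⁻⁸ × 0.0133 × 4.93×10^9 = 3.57 W.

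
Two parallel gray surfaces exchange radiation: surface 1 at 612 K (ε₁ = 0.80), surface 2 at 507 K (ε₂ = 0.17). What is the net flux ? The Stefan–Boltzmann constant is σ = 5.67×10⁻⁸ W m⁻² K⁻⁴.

For two large parallel gray plates, q = σ(T₁⁴ − T₂⁴) / (1/ε₁ + 1/ε₂ − 1).
1/ε₁ + 1/ε₂ − 1 = 1/0.80 + 1/0.17 − 1 = 6.132.
T₁⁴ − T₂⁴ = 1.40×10^11 − 6.61×10^10 = 7.42×10^10 K⁴.
q = 5.67×10⁻⁸ × 7.42×10^10 / 6.132 = 686 W/m².

q ≈ 686 W/m²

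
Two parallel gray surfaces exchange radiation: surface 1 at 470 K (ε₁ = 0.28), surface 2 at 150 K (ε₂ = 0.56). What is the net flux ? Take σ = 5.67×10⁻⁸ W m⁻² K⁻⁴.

For two large parallel gray plates, q = σ(T₁⁴ − T₂⁴) / (1/ε₁ + 1/ε₂ − 1).
1/ε₁ + 1/ε₂ − 1 = 1/0.28 + 1/0.56 − 1 = 4.357.
T₁⁴ − T₂⁴ = 4.88×10^10 − 5.06×10^8 = 4.83×10^10 K⁴.
q = 5.67×10⁻⁸ × 4.83×10^10 / 4.357 = 628 W/m².

q ≈ 628 W/m²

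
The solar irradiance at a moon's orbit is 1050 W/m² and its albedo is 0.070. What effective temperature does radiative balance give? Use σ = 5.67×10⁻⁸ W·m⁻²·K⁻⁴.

Power absorbed = (1−a)S·πR²; power emitted = 4πR²σT⁴. Equating and cancelling πR²:
T = ((1−a)S / 4σ)^(1/4) = (976 / (4 × 5.67×10⁻⁸))^(1/4) = (4.31×10^9)^(1/4).
T = 256 K.

T ≈ 256 K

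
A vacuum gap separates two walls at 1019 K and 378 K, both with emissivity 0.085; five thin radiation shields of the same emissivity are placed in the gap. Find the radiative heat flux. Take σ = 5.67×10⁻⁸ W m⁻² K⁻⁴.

q ≈ 444 W/m²

Each of the 6 gaps contributes resistance (2/ε − 1) = 2/0.085 − 1 = 22.53; total = 135.2.
q = σ(T₁⁴ − T₂⁴) / 135.2 = 5.67×10⁻⁸ × 1.06×10^12 / 135.2 = 444 W/m².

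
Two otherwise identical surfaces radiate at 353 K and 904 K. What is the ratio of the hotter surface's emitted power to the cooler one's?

ratio ≈ 43.0

P ∝ T⁴, so the ratio is (904/353)⁴ = (2.561)⁴ = 43.0.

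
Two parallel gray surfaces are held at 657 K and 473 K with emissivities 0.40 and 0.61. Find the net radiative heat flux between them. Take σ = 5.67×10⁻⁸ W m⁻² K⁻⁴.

q ≈ 2460 W/m²

For two large parallel gray plates, q = σ(T₁⁴ − T₂⁴) / (1/ε₁ + 1/ε₂ − 1).
1/ε₁ + 1/ε₂ − 1 = 1/0.40 + 1/0.61 − 1 = 3.139.
T₁⁴ − T₂⁴ = 1.86×10^11 − 5.01×10^10 = 1.36×10^11 K⁴.
q = 5.67×10⁻⁸ × 1.36×10^11 / 3.139 = 2460 W/m².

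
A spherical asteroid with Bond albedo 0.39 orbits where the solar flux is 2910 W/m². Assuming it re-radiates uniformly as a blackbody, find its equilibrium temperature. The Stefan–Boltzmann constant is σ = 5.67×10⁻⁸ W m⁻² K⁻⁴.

Power absorbed = (1−a)S·πR²; power emitted = 4πR²σT⁴. Equating and cancelling πR²:
T = ((1−a)S / 4σ)^(1/4) = (1780 / (4 × 5.67×10⁻⁸))^(1/4) = (7.83×10^9)^(1/4).
T = 297 K.

T ≈ 297 K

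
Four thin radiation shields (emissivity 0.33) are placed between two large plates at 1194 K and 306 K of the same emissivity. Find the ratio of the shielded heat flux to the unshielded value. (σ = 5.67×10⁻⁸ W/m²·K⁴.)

With N identical shields there are N+1 = 5 gaps in series, each with the same radiative resistance, so the flux falls to 1/(N+1) of its unshielded value.

ratio ≈ 0.200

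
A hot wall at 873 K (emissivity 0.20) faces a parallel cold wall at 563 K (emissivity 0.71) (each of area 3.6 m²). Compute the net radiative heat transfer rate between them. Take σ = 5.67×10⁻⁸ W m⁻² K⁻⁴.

For two large parallel gray plates, q = σ(T₁⁴ − T₂⁴) / (1/ε₁ + 1/ε₂ − 1).
1/ε₁ + 1/ε₂ − 1 = 1/0.20 + 1/0.71 − 1 = 5.408.
T₁⁴ − T₂⁴ = 5.81×10^11 − 1.00×10^11 = 4.80×10^11 K⁴.
q = 5.67×10⁻⁸ × 4.80×10^11 / 5.408 = 5040 W/m².
Q = q·A = 5040 × 3.6 = 18100 W.

Q ≈ 18100 W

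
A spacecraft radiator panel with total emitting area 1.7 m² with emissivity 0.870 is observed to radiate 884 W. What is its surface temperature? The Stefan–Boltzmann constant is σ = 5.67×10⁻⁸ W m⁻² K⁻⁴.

T ≈ 320 K

From P = εσAT⁴, T = (P / εσA)^(1/4) = (884 / (0.870 × 5.67×10⁻⁸ × 1.70))^(1/4).
T = (1.05×10^10)^(1/4) = 320 K.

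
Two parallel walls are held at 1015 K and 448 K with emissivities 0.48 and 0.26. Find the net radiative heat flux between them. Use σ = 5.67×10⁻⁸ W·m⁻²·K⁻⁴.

q ≈ 11700 W/m²

For two large parallel gray plates, q = σ(T₁⁴ − T₂⁴) / (1/ε₁ + 1/ε₂ − 1).
1/ε₁ + 1/ε₂ − 1 = 1/0.48 + 1/0.26 − 1 = 4.929.
T₁⁴ − T₂⁴ = 1.06×10^12 − 4.03×10^10 = 1.02×10^12 K⁴.
q = 5.67×10⁻⁸ × 1.02×10^12 / 4.929 = 11700 W/m².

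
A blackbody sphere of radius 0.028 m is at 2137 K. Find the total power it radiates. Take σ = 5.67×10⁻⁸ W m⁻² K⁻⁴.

P ≈ 11700 W

A = 4πr² = 4π × (0.028)² = 9.85×10^-3 m².
P = σAT⁴ = 5.67×10⁻⁸ × 9.85×10^-3 × (2137)⁴ = 5.67×10⁻⁸ × 9.85×10^-3 × 2.09×10^13.
P = 11700 W.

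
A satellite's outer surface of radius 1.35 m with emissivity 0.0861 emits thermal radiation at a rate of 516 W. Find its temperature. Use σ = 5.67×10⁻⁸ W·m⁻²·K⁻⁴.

A = 4πr² = 4π × (1.35)² = 22.9 m².
From P = εσAT⁴, T = (P / εσA)^(1/4) = (516 / (0.0861 × 5.67×10⁻⁸ × 22.9))^(1/4).
T = (4.62×10^9)^(1/4) = 261 K.

T ≈ 261 K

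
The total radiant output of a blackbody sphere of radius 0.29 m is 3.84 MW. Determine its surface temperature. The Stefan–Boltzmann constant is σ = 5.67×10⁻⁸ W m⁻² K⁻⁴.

A = 4πr² = 4π × (0.29)² = 1.06 m².
From P = σAT⁴, T = (P / σA)^(1/4) = (3.84×10^6 / (5.67×10⁻⁸ × 1.06))^(1/4).
T = (6.41×10^13)^(1/4) = 2830 K.

T ≈ 2830 K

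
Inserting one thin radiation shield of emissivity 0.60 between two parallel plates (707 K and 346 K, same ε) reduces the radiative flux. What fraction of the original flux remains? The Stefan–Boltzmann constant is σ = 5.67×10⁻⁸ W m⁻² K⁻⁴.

ratio ≈ 0.500

With N identical shields there are N+1 = 2 gaps in series, each with the same radiative resistance, so the flux falls to 1/(N+1) of its unshielded value.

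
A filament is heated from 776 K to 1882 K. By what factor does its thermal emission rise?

P ∝ T⁴, so the ratio is (1882/776)⁴ = (2.425)⁴ = 34.6.

ratio ≈ 34.6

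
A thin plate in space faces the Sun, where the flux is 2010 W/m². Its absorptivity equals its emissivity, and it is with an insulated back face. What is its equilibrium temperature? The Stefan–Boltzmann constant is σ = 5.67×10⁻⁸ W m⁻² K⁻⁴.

T ≈ 434 K

Absorbed flux αS = emitted flux εσT⁴ (one radiating face); with α = ε, T = (S/σ)^(1/4).
T = (2010 / 5.67×10⁻⁸)^(1/4) = (3.54×10^10)^(1/4).
T = 434 K.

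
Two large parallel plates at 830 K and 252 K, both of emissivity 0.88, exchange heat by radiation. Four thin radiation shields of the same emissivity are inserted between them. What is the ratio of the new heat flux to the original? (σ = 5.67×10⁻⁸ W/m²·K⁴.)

With N identical shields there are N+1 = 5 gaps in series, each with the same radiative resistance, so the flux falls to 1/(N+1) of its unshielded value.

ratio ≈ 0.200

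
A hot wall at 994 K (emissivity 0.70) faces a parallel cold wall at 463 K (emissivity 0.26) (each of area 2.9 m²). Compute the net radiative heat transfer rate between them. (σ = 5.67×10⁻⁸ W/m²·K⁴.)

Q ≈ 35800 W

For two large parallel gray plates, q = σ(T₁⁴ − T₂⁴) / (1/ε₁ + 1/ε₂ − 1).
1/ε₁ + 1/ε₂ − 1 = 1/0.70 + 1/0.26 − 1 = 4.275.
T₁⁴ − T₂⁴ = 9.76×10^11 − 4.60×10^10 = 9.30×10^11 K⁴.
q = 5.67×10⁻⁸ × 9.30×10^11 / 4.275 = 12300 W/m².
Q = q·A = 12300 × 2.9 = 35800 W.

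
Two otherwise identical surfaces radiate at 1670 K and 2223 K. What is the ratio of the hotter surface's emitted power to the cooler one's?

ratio ≈ 3.14

P ∝ T⁴, so the ratio is (2223/1670)⁴ = (1.331)⁴ = 3.14.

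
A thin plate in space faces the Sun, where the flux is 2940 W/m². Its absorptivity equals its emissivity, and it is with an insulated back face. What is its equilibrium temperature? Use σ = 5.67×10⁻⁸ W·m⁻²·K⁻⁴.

Absorbed flux αS = emitted flux εσT⁴ (one radiating face); with α = ε, T = (S/σ)^(1/4).
T = (2940 / 5.67×10⁻⁸)^(1/4) = (5.19×10^10)^(1/4).
T = 477 K.

T ≈ 477 K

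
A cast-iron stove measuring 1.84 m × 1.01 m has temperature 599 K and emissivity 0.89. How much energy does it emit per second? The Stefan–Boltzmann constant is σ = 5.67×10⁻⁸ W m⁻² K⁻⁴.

A = 1.84 × 1.01 = 1.86 m².
Stefan–Boltzmann: P = εσAT⁴ = 0.89 × 5.67×10⁻⁸ × 1.86 × (599)⁴ = 0.89 × 5.67×10⁻⁸ × 1.86 × 1.29×10^11.
P = 12100 W.

P ≈ 12100 W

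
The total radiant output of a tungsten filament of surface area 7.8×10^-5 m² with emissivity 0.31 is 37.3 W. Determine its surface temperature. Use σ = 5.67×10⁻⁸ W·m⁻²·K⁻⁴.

From P = εσAT⁴, T = (P / εσA)^(1/4) = (37.3 / (0.31 × 5.67×10⁻⁸ × 7.80×10^-5))^(1/4).
T = (2.72×10^13)^(1/4) = 2280 K.

T ≈ 2280 K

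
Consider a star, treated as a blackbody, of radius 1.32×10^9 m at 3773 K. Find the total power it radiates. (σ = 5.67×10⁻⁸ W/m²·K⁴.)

A = 4πr² = 4π × (1.32×10^9)² = 2.19×10^19 m².
P = σAT⁴ = 5.67×10⁻⁸ × 2.19×10^19 × (3773)⁴ = 5.67×10⁻⁸ × 2.19×10^19 × 2.03×10^14.
P = 2.52×10^26 W.

P ≈ 2.52×10^26 W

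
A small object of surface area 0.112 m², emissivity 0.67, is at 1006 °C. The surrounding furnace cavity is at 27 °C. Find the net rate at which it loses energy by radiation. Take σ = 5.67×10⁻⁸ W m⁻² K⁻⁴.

Convert: 1006 °C = 1279 K; 27 °C = 300 K.
Q = εσA(T⁴ − T_s⁴). T⁴ − T_s⁴ = (1279)⁴ − (300)⁴ = 2.68×10^12 − 8.10×10^9 = 2.67×10^12 K⁴.
Q = 0.67 × 5.67×10⁻⁸ × 0.112 × 2.67×10^12 = 11400 W.

Q ≈ 11400 W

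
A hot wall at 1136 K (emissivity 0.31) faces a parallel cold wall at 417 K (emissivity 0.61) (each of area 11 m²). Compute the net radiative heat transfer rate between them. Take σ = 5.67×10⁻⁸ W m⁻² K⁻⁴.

For two large parallel gray plates, q = σ(T₁⁴ − T₂⁴) / (1/ε₁ + 1/ε₂ − 1).
1/ε₁ + 1/ε₂ − 1 = 1/0.31 + 1/0.61 − 1 = 3.865.
T₁⁴ − T₂⁴ = 1.67×10^12 − 3.02×10^10 = 1.64×10^12 K⁴.
q = 5.67×10⁻⁸ × 1.64×10^12 / 3.865 = 24000 W/m².
Q = q·A = 24000 × 11 = 2.64×10^5 W.

Q ≈ 2.64×10^5 W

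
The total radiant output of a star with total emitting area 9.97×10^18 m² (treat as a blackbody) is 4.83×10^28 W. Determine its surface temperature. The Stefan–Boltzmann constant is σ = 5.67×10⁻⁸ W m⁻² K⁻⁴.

From P = σAT⁴, T = (P / σA)^(1/4) = (4.83×10^28 / (5.67×10⁻⁸ × 9.97×10^18))^(1/4).
T = (8.54×10^16)^(1/4) = 17100 K.

T ≈ 17100 K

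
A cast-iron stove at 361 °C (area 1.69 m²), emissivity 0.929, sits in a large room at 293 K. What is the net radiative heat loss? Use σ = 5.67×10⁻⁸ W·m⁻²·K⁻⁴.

Convert: 361 °C = 634 K.
Q = εσA(T⁴ − T_s⁴). T⁴ − T_s⁴ = (634)⁴ − (293)⁴ = 1.62×10^11 − 7.37×10^9 = 1.54×10^11 K⁴.
Q = 0.929 × 5.67×10⁻⁸ × 1.69 × 1.54×10^11 = 13700 W.

Q ≈ 13700 W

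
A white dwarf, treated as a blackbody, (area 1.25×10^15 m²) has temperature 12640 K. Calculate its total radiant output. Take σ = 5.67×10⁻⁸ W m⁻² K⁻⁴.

P ≈ 1.81×10^24 W

P = σAT⁴ = 5.67×10⁻⁸ × 1.25×10^15 × (12640)⁴ = 5.67×10⁻⁸ × 1.25×10^15 × 2.55×10^16.
P = 1.81×10^24 W.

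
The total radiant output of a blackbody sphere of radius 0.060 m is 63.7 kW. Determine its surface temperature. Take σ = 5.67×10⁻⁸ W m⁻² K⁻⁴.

T ≈ 2230 K

A = 4πr² = 4π × (0.060)² = 0.0452 m².
From P = σAT⁴, T = (P / σA)^(1/4) = (63700 / (5.67×10⁻⁸ × 0.0452))^(1/4).
T = (2.48×10^13)^(1/4) = 2230 K.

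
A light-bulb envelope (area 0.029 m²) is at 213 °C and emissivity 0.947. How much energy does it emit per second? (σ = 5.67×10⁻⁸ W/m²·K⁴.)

213 °C = 486 K.
P = εσAT⁴ = 0.947 × 5.67×10⁻⁸ × 0.0290 × (486)⁴ = 0.947 × 5.67×10⁻⁸ × 0.0290 × 5.58×10^10.
P = 86.9 W.

P ≈ 86.9 W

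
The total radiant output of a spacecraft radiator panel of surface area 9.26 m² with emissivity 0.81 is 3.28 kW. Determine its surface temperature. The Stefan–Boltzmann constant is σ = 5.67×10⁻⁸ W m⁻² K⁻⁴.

T ≈ 296 K

From P = εσAT⁴, T = (P / εσA)^(1/4) = (3280 / (0.81 × 5.67×10⁻⁸ × 9.26))^(1/4).
T = (7.71×10^9)^(1/4) = 296 K.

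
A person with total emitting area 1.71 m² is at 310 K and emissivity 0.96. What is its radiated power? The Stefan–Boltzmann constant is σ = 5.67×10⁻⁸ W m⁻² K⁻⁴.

P ≈ 860 W

Stefan–Boltzmann: P = εσAT⁴ = 0.96 × 5.67×10⁻⁸ × 1.71 × (310)⁴ = 0.96 × 5.67×10⁻⁸ × 1.71 × 9.24×10^9.
P = 860 W.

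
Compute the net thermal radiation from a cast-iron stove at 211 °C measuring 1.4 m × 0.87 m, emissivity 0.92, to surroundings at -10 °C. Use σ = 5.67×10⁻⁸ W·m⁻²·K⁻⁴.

A = 1.4 × 0.87 = 1.22 m².
Convert: 211 °C = 484 K; -10 °C = 263 K.
Q = εσA(T⁴ − T_s⁴). T⁴ − T_s⁴ = (484)⁴ − (263)⁴ = 5.49×10^10 − 4.78×10^9 = 5.01×10^10 K⁴.
Q = 0.92 × 5.67×10⁻⁸ × 1.22 × 5.01×10^10 = 3180 W.

Q ≈ 3180 W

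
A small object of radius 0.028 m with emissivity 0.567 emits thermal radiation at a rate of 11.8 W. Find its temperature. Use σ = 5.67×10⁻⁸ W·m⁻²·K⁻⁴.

T ≈ 439 K

A = 4πr² = 4π × (0.028)² = 9.85×10^-3 m².
From P = εσAT⁴, T = (P / εσA)^(1/4) = (11.8 / (0.567 × 5.67×10⁻⁸ × 9.85×10^-3))^(1/4).
T = (3.73×10^10)^(1/4) = 439 K.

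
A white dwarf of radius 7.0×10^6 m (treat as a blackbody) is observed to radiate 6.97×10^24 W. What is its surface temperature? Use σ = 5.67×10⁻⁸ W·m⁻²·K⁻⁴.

A = 4πr² = 4π × (7.0×10^6)² = 6.16×10^14 m².
From P = σAT⁴, T = (P / σA)^(1/4) = (6.97×10^24 / (5.67×10⁻⁸ × 6.16×10^14))^(1/4).
T = (2.00×10^17)^(1/4) = 21100 K.

T ≈ 21100 K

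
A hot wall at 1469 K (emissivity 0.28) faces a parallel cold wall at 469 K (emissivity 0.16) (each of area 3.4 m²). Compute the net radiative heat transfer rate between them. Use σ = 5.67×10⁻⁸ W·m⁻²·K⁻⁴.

Q ≈ 1.01×10^5 W

For two large parallel gray plates, q = σ(T₁⁴ − T₂⁴) / (1/ε₁ + 1/ε₂ − 1).
1/ε₁ + 1/ε₂ − 1 = 1/0.28 + 1/0.16 − 1 = 8.821.
T₁⁴ − T₂⁴ = 4.66×10^12 − 4.84×10^10 = 4.61×10^12 K⁴.
q = 5.67×10⁻⁸ × 4.61×10^12 / 8.821 = 29600 W/m².
Q = q·A = 29600 × 3.4 = 1.01×10^5 W.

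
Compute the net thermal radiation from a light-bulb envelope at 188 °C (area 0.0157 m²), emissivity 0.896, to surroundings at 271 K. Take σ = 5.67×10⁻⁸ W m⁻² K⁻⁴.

Convert: 188 °C = 461 K.
Q = εσA(T⁴ − T_s⁴). T⁴ − T_s⁴ = (461)⁴ − (271)⁴ = 4.52×10^10 − 5.39×10^9 = 3.98×10^10 K⁴.
Q = 0.896 × 5.67×10⁻⁸ × 0.0157 × 3.98×10^10 = 31.7 W.

Q ≈ 31.7 W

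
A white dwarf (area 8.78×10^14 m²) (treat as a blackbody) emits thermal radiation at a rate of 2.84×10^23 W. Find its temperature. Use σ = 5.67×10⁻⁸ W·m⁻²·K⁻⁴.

From P = σAT⁴, T = (P / σA)^(1/4) = (2.84×10^23 / (5.67×10⁻⁸ × 8.78×10^14))^(1/4).
T = (5.70×10^15)^(1/4) = 8690 K.

T ≈ 8690 K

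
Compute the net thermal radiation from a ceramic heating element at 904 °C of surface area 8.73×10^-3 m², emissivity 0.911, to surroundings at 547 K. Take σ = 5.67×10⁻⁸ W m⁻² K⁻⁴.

Q ≈ 825 W

Convert: 904 °C = 1177 K.
Q = εσA(T⁴ − T_s⁴). T⁴ − T_s⁴ = (1177)⁴ − (547)⁴ = 1.92×10^12 − 8.95×10^10 = 1.83×10^12 K⁴.
Q = 0.911 × 5.67×10⁻⁸ × 8.73×10^-3 × 1.83×10^12 = 825 W.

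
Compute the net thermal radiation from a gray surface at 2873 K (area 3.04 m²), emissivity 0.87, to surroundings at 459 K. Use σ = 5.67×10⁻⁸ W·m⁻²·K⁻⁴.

Q = εσA(T⁴ − T_s⁴). T⁴ − T_s⁴ = (2873)⁴ − (459)⁴ = 6.81×10^13 − 4.44×10^10 = 6.81×10^13 K⁴.
Q = 0.87 × 5.67×10⁻⁸ × 3.04 × 6.81×10^13 = 1.02×10^7 W.

Q ≈ 1.02×10^7 W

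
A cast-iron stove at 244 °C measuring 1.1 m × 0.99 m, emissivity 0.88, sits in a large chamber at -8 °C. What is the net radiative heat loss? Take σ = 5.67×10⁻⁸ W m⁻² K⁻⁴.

Q ≈ 3610 W

A = 1.1 × 0.99 = 1.09 m².
Convert: 244 °C = 517 K; -8 °C = 265 K.
Q = εσA(T⁴ − T_s⁴). T⁴ − T_s⁴ = (517)⁴ − (265)⁴ = 7.14×10^10 − 4.93×10^9 = 6.65×10^10 K⁴.
Q = 0.88 × 5.67×10⁻⁸ × 1.09 × 6.65×10^10 = 3610 W.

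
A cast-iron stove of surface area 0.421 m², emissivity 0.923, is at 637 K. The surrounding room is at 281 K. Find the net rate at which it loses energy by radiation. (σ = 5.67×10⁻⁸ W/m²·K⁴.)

Q = εσA(T⁴ − T_s⁴). T⁴ − T_s⁴ = (637)⁴ − (281)⁴ = 1.65×10^11 − 6.23×10^9 = 1.58×10^11 K⁴.
Q = 0.923 × 5.67×10⁻⁸ × 0.421 × 1.58×10^11 = 3490 W.

Q ≈ 3490 W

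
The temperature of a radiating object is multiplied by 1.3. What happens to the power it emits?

P ∝ T⁴, so the power scales as (1.3)⁴ = 2.86.

factor ≈ 2.86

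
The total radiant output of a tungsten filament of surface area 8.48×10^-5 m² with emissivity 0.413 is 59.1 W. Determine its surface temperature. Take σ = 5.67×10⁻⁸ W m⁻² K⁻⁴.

T ≈ 2340 K

From P = εσAT⁴, T = (P / εσA)^(1/4) = (59.1 / (0.413 × 5.67×10⁻⁸ × 8.48×10^-5))^(1/4).
T = (2.98×10^13)^(1/4) = 2340 K.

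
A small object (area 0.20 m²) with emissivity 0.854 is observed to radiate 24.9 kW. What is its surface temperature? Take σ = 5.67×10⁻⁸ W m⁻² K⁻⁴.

From P = εσAT⁴, T = (P / εσA)^(1/4) = (24900 / (0.854 × 5.67×10⁻⁸ × 0.200))^(1/4).
T = (2.57×10^12)^(1/4) = 1270 K.

T ≈ 1270 K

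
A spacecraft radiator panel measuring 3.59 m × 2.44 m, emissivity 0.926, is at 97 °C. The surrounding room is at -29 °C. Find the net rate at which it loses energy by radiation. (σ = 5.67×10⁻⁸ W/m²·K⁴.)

Q ≈ 6990 W

A = 3.59 × 2.44 = 8.76 m².
Convert: 97 °C = 370 K; -29 °C = 244 K.
Q = εσA(T⁴ − T_s⁴). T⁴ − T_s⁴ = (370)⁴ − (244)⁴ = 1.87×10^10 − 3.54×10^9 = 1.52×10^10 K⁴.
Q = 0.926 × 5.67×10⁻⁸ × 8.76 × 1.52×10^10 = 6990 W.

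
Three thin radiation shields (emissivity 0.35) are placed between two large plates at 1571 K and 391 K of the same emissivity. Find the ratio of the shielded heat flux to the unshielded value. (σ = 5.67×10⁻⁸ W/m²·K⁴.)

ratio ≈ 0.250

With N identical shields there are N+1 = 4 gaps in series, each with the same radiative resistance, so the flux falls to 1/(N+1) of its unshielded value.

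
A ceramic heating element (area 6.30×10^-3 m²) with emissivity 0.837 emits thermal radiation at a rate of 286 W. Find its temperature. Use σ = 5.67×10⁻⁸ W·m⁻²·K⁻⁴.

From P = εσAT⁴, T = (P / εσA)^(1/4) = (286 / (0.837 × 5.67×10⁻⁸ × 6.30×10^-3))^(1/4).
T = (9.57×10^11)^(1/4) = 989 K.

T ≈ 989 K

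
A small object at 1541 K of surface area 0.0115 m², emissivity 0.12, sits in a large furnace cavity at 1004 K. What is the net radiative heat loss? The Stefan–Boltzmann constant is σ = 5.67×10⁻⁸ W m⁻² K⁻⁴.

Q = εσA(T⁴ − T_s⁴). T⁴ − T_s⁴ = (1541)⁴ − (1004)⁴ = 5.64×10^12 − 1.02×10^12 = 4.62×10^12 K⁴.
Q = 0.12 × 5.67×10⁻⁸ × 0.0115 × 4.62×10^12 = 362 W.

Q ≈ 362 W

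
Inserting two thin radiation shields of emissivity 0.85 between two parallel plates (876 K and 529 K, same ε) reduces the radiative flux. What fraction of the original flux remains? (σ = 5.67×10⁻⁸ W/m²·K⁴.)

With N identical shields there are N+1 = 3 gaps in series, each with the same radiative resistance, so the flux falls to 1/(N+1) of its unshielded value.

ratio ≈ 0.333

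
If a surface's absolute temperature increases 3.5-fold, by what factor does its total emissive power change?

factor ≈ 150

P ∝ T⁴, so the power scales as (3.5)⁴ = 150.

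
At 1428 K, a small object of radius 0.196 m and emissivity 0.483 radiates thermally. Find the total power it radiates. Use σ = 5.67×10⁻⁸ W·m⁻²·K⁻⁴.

A = 4πr² = 4π × (0.196)² = 0.483 m².
P = εσAT⁴ = 0.483 × 5.67×10⁻⁸ × 0.483 × (1428)⁴ = 0.483 × 5.67×10⁻⁸ × 0.483 × 4.16×10^12.
P = 55000 W.

P ≈ 55000 W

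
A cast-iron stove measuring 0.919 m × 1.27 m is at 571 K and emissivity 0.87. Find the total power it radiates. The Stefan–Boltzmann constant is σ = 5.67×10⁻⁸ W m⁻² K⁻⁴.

P ≈ 6120 W

A = 0.919 × 1.27 = 1.17 m².
Stefan–Boltzmann: P = εσAT⁴ = 0.87 × 5.67×10⁻⁸ × 1.17 × (571)⁴ = 0.87 × 5.67×10⁻⁸ × 1.17 × 1.06×10^11.
P = 6120 W.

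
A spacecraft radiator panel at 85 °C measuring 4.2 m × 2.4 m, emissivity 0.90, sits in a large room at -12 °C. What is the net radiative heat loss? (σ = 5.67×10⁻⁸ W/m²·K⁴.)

Q ≈ 6060 W

A = 4.2 × 2.4 = 10.1 m².
Convert: 85 °C = 358 K; -12 °C = 261 K.
Q = εσA(T⁴ − T_s⁴). T⁴ − T_s⁴ = (358)⁴ − (261)⁴ = 1.64×10^10 − 4.64×10^9 = 1.18×10^10 K⁴.
Q = 0.90 × 5.67×10⁻⁸ × 10.1 × 1.18×10^10 = 6060 W.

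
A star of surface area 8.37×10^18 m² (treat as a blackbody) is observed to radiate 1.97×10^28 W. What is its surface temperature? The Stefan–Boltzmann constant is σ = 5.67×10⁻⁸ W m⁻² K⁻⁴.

T ≈ 14300 K

From P = σAT⁴, T = (P / σA)^(1/4) = (1.97×10^28 / (5.67×10⁻⁸ × 8.37×10^18))^(1/4).
T = (4.15×10^16)^(1/4) = 14300 K.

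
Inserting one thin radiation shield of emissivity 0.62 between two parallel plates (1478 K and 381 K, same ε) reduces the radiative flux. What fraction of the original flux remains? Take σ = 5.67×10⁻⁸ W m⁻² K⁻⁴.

ratio ≈ 0.500

With N identical shields there are N+1 = 2 gaps in series, each with the same radiative resistance, so the flux falls to 1/(N+1) of its unshielded value.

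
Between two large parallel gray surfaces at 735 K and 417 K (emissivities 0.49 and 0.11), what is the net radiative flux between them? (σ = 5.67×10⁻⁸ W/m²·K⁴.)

q ≈ 1460 W/m²

For two large parallel gray plates, q = σ(T₁⁴ − T₂⁴) / (1/ε₁ + 1/ε₂ − 1).
1/ε₁ + 1/ε₂ − 1 = 1/0.49 + 1/0.11 − 1 = 10.13.
T₁⁴ − T₂⁴ = 2.92×10^11 − 3.02×10^10 = 2.62×10^11 K⁴.
q = 5.67×10⁻⁸ × 2.62×10^11 / 10.13 = 1460 W/m².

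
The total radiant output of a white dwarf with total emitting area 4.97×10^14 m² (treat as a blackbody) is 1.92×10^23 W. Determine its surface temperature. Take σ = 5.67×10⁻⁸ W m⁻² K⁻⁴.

T ≈ 9090 K

From P = σAT⁴, T = (P / σA)^(1/4) = (1.92×10^23 / (5.67×10⁻⁸ × 4.97×10^14))^(1/4).
T = (6.81×10^15)^(1/4) = 9090 K.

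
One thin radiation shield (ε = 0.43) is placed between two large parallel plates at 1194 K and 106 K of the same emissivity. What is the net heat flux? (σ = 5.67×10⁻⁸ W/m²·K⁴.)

Each of the 2 gaps contributes resistance (2/ε − 1) = 2/0.43 − 1 = 3.651; total = 7.302.
q = σ(T₁⁴ − T₂⁴) / 7.302 = 5.67×10⁻⁸ × 2.03×10^12 / 7.302 = 15800 W/m².

q ≈ 15800 W/m²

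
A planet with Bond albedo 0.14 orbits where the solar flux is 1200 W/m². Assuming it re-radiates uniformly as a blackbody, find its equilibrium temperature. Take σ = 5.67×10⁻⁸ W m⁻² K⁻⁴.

T ≈ 260 K

Power absorbed = (1−a)S·πR²; power emitted = 4πR²σT⁴. Equating and cancelling πR²:
T = ((1−a)S / 4σ)^(1/4) = (1030 / (4 × 5.67×10⁻⁸))^(1/4) = (4.55×10^9)^(1/4).
T = 260 K.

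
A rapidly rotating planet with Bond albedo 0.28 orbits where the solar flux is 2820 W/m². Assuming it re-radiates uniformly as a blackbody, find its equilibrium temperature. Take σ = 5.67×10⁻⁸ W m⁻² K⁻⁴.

Power absorbed = (1−a)S·πR²; power emitted = 4πR²σT⁴. Equating and cancelling πR²:
T = ((1−a)S / 4σ)^(1/4) = (2030 / (4 × 5.67×10⁻⁸))^(1/4) = (8.95×10^9)^(1/4).
T = 308 K.

T ≈ 308 K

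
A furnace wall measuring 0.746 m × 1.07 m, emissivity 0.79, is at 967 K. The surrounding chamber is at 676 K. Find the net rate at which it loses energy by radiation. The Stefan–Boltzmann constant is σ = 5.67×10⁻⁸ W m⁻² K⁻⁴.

Q ≈ 23800 W

A = 0.746 × 1.07 = 0.798 m².
Q = εσA(T⁴ − T_s⁴). T⁴ − T_s⁴ = (967)⁴ − (676)⁴ = 8.74×10^11 − 2.09×10^11 = 6.66×10^11 K⁴.
Q = 0.79 × 5.67×10⁻⁸ × 0.798 × 6.66×10^11 = 23800 W.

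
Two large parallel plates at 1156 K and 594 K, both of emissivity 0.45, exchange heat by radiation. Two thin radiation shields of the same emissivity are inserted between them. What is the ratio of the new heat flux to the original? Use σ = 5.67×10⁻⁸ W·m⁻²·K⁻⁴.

ratio ≈ 0.333

With N identical shields there are N+1 = 3 gaps in series, each with the same radiative resistance, so the flux falls to 1/(N+1) of its unshielded value.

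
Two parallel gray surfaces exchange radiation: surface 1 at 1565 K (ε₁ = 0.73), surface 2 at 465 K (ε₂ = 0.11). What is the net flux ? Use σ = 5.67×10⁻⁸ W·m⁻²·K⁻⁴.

For two large parallel gray plates, q = σ(T₁⁴ − T₂⁴) / (1/ε₁ + 1/ε₂ − 1).
1/ε₁ + 1/ε₂ − 1 = 1/0.73 + 1/0.11 − 1 = 9.461.
T₁⁴ − T₂⁴ = 6.00×10^12 − 4.68×10^10 = 5.95×10^12 K⁴.
q = 5.67×10⁻⁸ × 5.95×10^12 / 9.461 = 35700 W/m².

q ≈ 35700 W/m²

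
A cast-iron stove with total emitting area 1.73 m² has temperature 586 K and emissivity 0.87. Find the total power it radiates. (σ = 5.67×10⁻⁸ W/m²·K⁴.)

P ≈ 10100 W

P = εσAT⁴ = 0.87 × 5.67×10⁻⁸ × 1.73 × (586)⁴ = 0.87 × 5.67×10⁻⁸ × 1.73 × 1.18×10^11.
P = 10100 W.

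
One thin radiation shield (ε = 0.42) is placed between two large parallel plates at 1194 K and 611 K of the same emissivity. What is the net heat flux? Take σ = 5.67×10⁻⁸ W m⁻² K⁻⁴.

Each of the 2 gaps contributes resistance (2/ε − 1) = 2/0.42 − 1 = 3.762; total = 7.524.
q = σ(T₁⁴ − T₂⁴) / 7.524 = 5.67×10⁻⁸ × 1.89×10^12 / 7.524 = 14300 W/m².

q ≈ 14300 W/m²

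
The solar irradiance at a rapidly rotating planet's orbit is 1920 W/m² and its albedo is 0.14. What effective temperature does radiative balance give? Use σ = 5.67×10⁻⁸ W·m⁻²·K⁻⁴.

T ≈ 292 K

Power absorbed = (1−a)S·πR²; power emitted = 4πR²σT⁴. Equating and cancelling πR²:
T = ((1−a)S / 4σ)^(1/4) = (1650 / (4 × 5.67×10⁻⁸))^(1/4) = (7.28×10^9)^(1/4).
T = 292 K.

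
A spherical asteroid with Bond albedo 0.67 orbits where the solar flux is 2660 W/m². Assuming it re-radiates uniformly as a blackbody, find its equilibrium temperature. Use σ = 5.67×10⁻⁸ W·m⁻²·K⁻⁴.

T ≈ 249 K

Power absorbed = (1−a)S·πR²; power emitted = 4πR²σT⁴. Equating and cancelling πR²:
T = ((1−a)S / 4σ)^(1/4) = (878 / (4 × 5.67×10⁻⁸))^(1/4) = (3.87×10^9)^(1/4).
T = 249 K.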